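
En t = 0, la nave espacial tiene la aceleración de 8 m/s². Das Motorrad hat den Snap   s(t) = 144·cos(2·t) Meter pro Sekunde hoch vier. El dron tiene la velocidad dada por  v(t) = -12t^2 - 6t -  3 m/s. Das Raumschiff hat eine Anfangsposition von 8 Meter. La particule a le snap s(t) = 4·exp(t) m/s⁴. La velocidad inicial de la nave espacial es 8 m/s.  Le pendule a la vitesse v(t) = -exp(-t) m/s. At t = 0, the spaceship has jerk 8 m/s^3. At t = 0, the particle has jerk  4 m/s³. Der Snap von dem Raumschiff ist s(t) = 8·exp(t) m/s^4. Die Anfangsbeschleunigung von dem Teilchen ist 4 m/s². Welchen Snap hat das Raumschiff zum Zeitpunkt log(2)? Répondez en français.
En utilisant s(t) = 8·exp(t) et en substituant t = log(2), nous trouvons s = 16.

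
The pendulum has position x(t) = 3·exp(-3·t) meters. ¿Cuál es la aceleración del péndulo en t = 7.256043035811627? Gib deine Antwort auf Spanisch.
Debemos derivar nuestra ecuación de la posición x(t) = 3·exp(-3·t) 2 veces. La derivada de la posición da la velocidad: v(t) = -9·exp(-3·t). Derivando la velocidad, obtenemos la aceleración: a(t) = 27·exp(-3·t). Tenemos la aceleración a(t) = 27·exp(-3·t). Sustituyendo t = 7.256043035811627: a(7.256043035811627) = 9.49697755154069E-9.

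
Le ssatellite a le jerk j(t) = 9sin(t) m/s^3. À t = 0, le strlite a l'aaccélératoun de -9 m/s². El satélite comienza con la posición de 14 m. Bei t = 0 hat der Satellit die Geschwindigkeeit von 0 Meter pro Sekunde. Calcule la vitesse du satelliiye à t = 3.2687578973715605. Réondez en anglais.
Starting from jerk j(t) = 9·sin(t), we take 2 integrals. The integral of jerk is acceleration. Using a(0) = -9, we get a(t) = -9·cos(t). Finding the antiderivative of a(t) and using v(0) = 0: v(t) = -9·sin(t). We have velocity v(t) = -9·sin(t). Substituting t = 3.2687578973715605: v(3.2687578973715605) = 1.14140510352763.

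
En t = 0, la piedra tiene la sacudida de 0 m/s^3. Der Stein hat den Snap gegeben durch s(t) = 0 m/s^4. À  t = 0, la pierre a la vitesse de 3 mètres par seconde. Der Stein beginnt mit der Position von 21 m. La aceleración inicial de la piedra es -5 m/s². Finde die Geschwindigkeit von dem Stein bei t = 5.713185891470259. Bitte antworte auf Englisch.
To find the answer, we compute 3 antiderivatives of s(t) = 0. The integral of snap is jerk. Using j(0) = 0, we get j(t) = 0. Taking ∫j(t)dt and applying a(0) = -5, we find a(t) = -5. The integral of acceleration is velocity. Using v(0) = 3, we get v(t) = 3 - 5·t. Using v(t) = 3 - 5·t and substituting t = 5.713185891470259, we find v = -25.5659294573513.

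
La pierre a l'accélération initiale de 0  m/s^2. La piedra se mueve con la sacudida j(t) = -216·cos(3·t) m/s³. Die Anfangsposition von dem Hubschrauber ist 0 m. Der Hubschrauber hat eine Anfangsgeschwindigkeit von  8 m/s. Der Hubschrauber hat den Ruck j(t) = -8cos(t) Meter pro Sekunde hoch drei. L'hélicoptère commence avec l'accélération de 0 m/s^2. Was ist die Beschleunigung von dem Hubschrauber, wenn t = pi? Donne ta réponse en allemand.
Wir müssen unsere Gleichung für den Ruck j(t) = -8·cos(t) 1-mal integrieren. Mit ∫j(t)dt und Anwendung von a(0) = 0, finden wir a(t) = -8·sin(t). Aus der Gleichung für die Beschleunigung a(t) = -8·sin(t), setzen wir t = pi ein und erhalten a = 0.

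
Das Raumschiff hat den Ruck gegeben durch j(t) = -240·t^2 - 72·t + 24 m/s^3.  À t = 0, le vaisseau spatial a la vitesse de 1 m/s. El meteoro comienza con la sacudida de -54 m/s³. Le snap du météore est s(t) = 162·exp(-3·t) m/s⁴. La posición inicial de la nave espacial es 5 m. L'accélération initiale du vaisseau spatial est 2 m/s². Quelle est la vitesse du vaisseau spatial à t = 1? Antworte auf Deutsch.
Um dies zu lösen, müssen wir 2 Stammfunktionen unserer Gleichung für den Ruck j(t) = -240·t^2 - 72·t + 24 finden. Mit ∫j(t)dt und Anwendung von a(0) = 2, finden wir a(t) = -80·t^3 - 36·t^2 + 24·t + 2. Mit ∫a(t)dt und Anwendung von v(0) = 1, finden wir v(t) = -20·t^4 - 12·t^3 + 12·t^2 + 2·t + 1. Wir haben die Geschwindigkeit v(t) = -20·t^4 - 12·t^3 + 12·t^2 + 2·t + 1. Durch Einsetzen von t = 1: v(1) = -17.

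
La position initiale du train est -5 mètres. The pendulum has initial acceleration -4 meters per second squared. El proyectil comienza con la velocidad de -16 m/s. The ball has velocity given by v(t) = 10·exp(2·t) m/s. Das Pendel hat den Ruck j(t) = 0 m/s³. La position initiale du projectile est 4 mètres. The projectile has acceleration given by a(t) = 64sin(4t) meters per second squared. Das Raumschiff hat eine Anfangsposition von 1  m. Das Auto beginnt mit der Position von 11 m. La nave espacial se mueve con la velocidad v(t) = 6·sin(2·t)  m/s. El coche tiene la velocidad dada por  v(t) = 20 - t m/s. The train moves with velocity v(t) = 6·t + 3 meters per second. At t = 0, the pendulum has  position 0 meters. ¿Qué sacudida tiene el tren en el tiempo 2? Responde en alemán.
Wir müssen unsere Gleichung für die Geschwindigkeit v(t) = 6·t + 3 2-mal ableiten. Mit d/dt von v(t) finden wir a(t) = 6. Mit d/dt von a(t) finden wir j(t) = 0. Aus der Gleichung für den Ruck j(t) = 0, setzen wir t = 2 ein und erhalten j = 0.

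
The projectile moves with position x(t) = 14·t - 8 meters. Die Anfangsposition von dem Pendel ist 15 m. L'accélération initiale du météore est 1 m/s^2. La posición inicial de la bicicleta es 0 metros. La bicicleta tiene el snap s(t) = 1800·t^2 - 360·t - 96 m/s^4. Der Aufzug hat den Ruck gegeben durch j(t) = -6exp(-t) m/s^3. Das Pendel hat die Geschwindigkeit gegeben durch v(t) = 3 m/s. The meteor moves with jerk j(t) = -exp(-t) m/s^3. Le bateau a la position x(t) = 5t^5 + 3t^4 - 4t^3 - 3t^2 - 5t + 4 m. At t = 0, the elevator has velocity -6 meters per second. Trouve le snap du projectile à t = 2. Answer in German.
Wir müssen unsere Gleichung für die Position x(t) = 14·t - 8 4-mal ableiten. Durch Ableiten von der Position erhalten wir die Geschwindigkeit: v(t) = 14. Mit d/dt von v(t) finden wir a(t) = 0. Durch Ableiten von der Beschleunigung erhalten wir den Ruck: j(t) = 0. Durch Ableiten von dem Ruck erhalten wir den Snap: s(t) = 0. Wir haben den Snap s(t) = 0. Durch Einsetzen von t = 2: s(2) = 0.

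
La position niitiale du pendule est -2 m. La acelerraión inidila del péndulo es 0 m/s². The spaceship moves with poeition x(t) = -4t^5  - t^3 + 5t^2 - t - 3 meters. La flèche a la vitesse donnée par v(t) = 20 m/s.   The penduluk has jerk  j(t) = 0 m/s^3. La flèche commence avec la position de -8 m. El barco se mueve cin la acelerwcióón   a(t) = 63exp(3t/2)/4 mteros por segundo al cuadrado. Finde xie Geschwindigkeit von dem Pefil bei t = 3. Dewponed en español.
De la ecuación de la velocidad v(t) = 20, sustituimos t = 3 para obtener v = 20.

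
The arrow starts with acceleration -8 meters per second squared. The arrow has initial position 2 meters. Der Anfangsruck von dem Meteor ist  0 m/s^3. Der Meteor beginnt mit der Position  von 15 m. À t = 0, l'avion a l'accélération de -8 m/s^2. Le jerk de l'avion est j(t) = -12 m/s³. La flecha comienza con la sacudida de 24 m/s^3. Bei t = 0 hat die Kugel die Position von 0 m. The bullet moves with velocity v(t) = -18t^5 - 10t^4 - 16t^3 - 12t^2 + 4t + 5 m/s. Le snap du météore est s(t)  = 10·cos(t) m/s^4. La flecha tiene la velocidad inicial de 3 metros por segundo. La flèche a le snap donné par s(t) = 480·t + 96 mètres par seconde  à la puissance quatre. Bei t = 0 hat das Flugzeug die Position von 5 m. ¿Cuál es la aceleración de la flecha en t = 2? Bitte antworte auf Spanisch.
Partiendo del snap s(t) = 480·t + 96, tomamos 2 antiderivadas. Tomando ∫s(t)dt y aplicando j(0) = 24, encontramos j(t) = 240·t^2 + 96·t + 24. La antiderivada de la sacudida, con a(0) = -8, da la aceleración: a(t) = 80·t^3 + 48·t^2 + 24·t - 8. Tenemos la aceleración a(t) = 80·t^3 + 48·t^2 + 24·t - 8. Sustituyendo t = 2: a(2) = 872.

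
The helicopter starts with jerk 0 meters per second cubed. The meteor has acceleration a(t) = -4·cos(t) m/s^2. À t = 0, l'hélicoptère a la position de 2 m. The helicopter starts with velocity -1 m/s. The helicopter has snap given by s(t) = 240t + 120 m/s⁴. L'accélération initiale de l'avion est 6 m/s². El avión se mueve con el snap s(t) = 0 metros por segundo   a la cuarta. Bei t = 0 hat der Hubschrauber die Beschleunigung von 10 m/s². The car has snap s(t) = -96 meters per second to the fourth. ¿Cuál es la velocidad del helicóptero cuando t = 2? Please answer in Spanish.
Para resolver esto, necesitamos tomar 3 antiderivadas de nuestra ecuación del snap s(t) = 240·t + 120. La integral del snap es la sacudida. Usando j(0) = 0, obtenemos j(t) = 120·t·(t + 1). Integrando la sacudida y usando la condición inicial a(0) = 10, obtenemos a(t) = 40·t^3 + 60·t^2 + 10. La antiderivada de la aceleración, con v(0) = -1, da la velocidad: v(t) = 10·t^4 + 20·t^3 + 10·t - 1. Tenemos la velocidad v(t) = 10·t^4 + 20·t^3 + 10·t - 1. Sustituyendo t = 2: v(2) = 339.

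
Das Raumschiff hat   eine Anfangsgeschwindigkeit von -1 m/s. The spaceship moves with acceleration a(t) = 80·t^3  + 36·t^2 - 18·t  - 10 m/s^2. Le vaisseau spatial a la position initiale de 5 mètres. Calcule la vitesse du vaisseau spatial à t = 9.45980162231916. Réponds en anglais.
Starting from acceleration a(t) = 80·t^3 + 36·t^2 - 18·t - 10, we take 1 antiderivative. Finding the integral of a(t) and using v(0) = -1: v(t) = 20·t^4 + 12·t^3 - 9·t^2 - 10·t - 1. Using v(t) = 20·t^4 + 12·t^3 - 9·t^2 - 10·t - 1 and substituting t = 9.45980162231916, we find v = 169418.952956119.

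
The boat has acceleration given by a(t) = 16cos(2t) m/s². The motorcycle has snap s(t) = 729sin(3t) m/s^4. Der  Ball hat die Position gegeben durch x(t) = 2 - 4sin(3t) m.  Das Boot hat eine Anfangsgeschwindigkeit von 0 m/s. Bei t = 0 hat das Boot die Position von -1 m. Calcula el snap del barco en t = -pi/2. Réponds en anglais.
To solve this, we need to take 2 derivatives of our acceleration equation a(t) = 16·cos(2·t). Taking d/dt of a(t), we find j(t) = -32·sin(2·t). The derivative of jerk gives snap: s(t) = -64·cos(2·t). We have snap s(t) = -64·cos(2·t). Substituting t = -pi/2: s(-pi/2) = 64.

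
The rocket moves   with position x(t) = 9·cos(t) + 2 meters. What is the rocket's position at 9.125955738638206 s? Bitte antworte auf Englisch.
We have position x(t) = 9·cos(t) + 2. Substituting t = 9.125955738638206: x(9.125955738638206) = -6.60115495241611.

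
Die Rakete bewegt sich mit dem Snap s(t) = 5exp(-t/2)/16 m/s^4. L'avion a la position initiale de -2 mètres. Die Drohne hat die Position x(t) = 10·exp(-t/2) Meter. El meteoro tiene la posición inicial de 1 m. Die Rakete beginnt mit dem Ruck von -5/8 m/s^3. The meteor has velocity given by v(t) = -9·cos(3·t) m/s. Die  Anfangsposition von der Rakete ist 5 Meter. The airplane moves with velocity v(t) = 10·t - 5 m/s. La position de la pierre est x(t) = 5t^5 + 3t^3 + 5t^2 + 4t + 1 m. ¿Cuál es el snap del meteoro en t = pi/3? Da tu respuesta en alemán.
Um dies zu lösen, müssen wir 3 Ableitungen unserer Gleichung für die Geschwindigkeit v(t) = -9·cos(3·t) nehmen. Die Ableitung von der Geschwindigkeit ergibt die Beschleunigung: a(t) = 27·sin(3·t). Mit d/dt von a(t) finden wir j(t) = 81·cos(3·t). Durch Ableiten von dem Ruck erhalten wir den Snap: s(t) = -243·sin(3·t). Mit s(t) = -243·sin(3·t) und Einsetzen von t = pi/3, finden wir s = 0.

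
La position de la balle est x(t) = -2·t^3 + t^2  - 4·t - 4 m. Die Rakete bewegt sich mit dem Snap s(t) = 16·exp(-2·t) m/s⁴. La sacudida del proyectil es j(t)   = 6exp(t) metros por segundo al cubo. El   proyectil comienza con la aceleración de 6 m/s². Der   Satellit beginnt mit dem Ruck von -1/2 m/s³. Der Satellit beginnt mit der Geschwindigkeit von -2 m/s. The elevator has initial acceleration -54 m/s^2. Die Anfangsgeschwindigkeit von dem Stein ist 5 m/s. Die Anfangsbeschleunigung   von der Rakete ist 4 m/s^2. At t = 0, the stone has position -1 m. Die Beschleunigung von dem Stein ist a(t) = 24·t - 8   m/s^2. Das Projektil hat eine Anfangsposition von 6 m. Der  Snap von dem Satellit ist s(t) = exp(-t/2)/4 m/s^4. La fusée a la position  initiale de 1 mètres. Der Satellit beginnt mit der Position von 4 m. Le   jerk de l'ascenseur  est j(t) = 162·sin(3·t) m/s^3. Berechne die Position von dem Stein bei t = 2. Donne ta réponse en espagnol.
Debemos encontrar la integral de nuestra ecuación de la aceleración a(t) = 24·t - 8 2 veces. Tomando ∫a(t)dt y aplicando v(0) = 5, encontramos v(t) = 12·t^2 - 8·t + 5. Tomando ∫v(t)dt y aplicando x(0) = -1, encontramos x(t) = 4·t^3 - 4·t^2 + 5·t - 1. De la ecuación de la posición x(t) = 4·t^3 - 4·t^2 + 5·t - 1, sustituimos t = 2 para obtener x = 25.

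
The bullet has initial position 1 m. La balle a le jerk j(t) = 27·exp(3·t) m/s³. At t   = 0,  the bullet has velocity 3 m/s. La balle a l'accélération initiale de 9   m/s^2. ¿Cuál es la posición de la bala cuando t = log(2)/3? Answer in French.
Pour résoudre ceci, nous devons prendre 3 intégrales de notre équation du jerk j(t) = 27·exp(3·t). En intégrant le jerk et en utilisant la condition initiale a(0) = 9, nous obtenons a(t) = 9·exp(3·t). L'intégrale de l'accélération, avec v(0) = 3, donne la vitesse: v(t) = 3·exp(3·t). En prenant ∫v(t)dt et en appliquant x(0) = 1, nous trouvons x(t) = exp(3·t). De l'équation de la position x(t) = exp(3·t), nous substituons t = log(2)/3 pour obtenir x = 2.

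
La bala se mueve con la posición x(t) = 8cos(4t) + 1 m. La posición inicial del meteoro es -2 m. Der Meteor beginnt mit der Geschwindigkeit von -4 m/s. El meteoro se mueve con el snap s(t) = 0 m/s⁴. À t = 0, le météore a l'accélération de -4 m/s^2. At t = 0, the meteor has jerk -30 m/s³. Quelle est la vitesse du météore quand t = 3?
Nous devons trouver la primitive de notre équation du snap s(t) = 0 3 fois. La primitive du snap est le jerk. En utilisant j(0) = -30, nous obtenons j(t) = -30. L'intégrale du jerk, avec a(0) = -4, donne l'accélération: a(t) = -30·t - 4. La primitive de l'accélération est la vitesse. En utilisant v(0) = -4, nous obtenons v(t) = -15·t^2 - 4·t - 4. En utilisant v(t) = -15·t^2 - 4·t - 4 et en substituant t = 3, nous trouvons v = -151.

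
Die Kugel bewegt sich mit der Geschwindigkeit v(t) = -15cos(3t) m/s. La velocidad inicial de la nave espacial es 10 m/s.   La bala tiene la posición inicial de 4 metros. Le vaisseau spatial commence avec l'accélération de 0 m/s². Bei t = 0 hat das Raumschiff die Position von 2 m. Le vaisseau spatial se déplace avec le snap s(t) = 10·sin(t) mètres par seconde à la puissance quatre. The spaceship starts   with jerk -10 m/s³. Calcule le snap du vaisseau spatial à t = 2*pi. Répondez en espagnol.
Usando s(t) = 10·sin(t) y sustituyendo t = 2*pi, encontramos s = 0.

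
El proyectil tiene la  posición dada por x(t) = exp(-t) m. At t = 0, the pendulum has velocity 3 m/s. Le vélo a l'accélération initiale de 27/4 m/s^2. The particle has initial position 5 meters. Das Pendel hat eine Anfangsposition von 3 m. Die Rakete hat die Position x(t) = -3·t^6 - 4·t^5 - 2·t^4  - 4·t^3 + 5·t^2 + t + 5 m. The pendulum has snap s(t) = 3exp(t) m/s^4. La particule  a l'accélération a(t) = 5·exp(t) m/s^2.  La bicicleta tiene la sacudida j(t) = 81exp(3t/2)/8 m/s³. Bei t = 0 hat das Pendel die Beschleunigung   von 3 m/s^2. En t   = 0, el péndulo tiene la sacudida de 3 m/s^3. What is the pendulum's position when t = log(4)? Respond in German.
Wir müssen die Stammfunktion unserer Gleichung für den Snap s(t) = 3·exp(t) 4-mal finden. Das Integral von dem Snap ist der Ruck. Mit j(0) = 3 erhalten wir j(t) = 3·exp(t). Das Integral von dem Ruck, mit a(0) = 3, ergibt die Beschleunigung: a(t) = 3·exp(t). Die Stammfunktion von der Beschleunigung, mit v(0) = 3, ergibt die Geschwindigkeit: v(t) = 3·exp(t). Mit ∫v(t)dt und Anwendung von x(0) = 3, finden wir x(t) = 3·exp(t). Aus der Gleichung für die Position x(t) = 3·exp(t), setzen wir t = log(4) ein und erhalten x = 12.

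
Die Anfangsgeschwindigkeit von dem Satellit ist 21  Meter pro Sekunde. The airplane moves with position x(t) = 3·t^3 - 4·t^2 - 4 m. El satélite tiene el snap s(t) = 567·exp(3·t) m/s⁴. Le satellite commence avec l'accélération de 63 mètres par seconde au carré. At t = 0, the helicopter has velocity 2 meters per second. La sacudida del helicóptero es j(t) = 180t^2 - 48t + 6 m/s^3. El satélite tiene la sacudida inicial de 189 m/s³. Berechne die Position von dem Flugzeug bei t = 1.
Aus der Gleichung für die Position x(t) = 3·t^3 - 4·t^2 - 4, setzen wir t = 1 ein und erhalten x = -5.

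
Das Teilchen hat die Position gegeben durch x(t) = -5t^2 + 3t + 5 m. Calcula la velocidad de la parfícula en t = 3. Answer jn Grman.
Ausgehend von der Position x(t) = -5·t^2 + 3·t + 5, nehmen wir 1 Ableitung. Durch Ableiten von der Position erhalten wir die Geschwindigkeit: v(t) = 3 - 10·t. Aus der Gleichung für die Geschwindigkeit v(t) = 3 - 10·t, setzen wir t = 3 ein und erhalten v = -27.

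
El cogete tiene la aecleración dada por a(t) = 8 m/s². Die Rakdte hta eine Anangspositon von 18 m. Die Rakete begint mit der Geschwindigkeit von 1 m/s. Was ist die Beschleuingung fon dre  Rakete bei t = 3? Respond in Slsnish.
Usando a(t) = 8 y sustituyendo t = 3, encontramos a = 8.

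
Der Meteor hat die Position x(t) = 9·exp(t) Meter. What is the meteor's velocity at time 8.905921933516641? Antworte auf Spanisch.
Para resolver esto, necesitamos tomar 1 derivada de nuestra ecuación de la posición x(t) = 9·exp(t). La derivada de la posición da la velocidad: v(t) = 9·exp(t). Tenemos la velocidad v(t) = 9·exp(t). Sustituyendo t = 8.905921933516641: v(8.905921933516641) = 66379.6963506216.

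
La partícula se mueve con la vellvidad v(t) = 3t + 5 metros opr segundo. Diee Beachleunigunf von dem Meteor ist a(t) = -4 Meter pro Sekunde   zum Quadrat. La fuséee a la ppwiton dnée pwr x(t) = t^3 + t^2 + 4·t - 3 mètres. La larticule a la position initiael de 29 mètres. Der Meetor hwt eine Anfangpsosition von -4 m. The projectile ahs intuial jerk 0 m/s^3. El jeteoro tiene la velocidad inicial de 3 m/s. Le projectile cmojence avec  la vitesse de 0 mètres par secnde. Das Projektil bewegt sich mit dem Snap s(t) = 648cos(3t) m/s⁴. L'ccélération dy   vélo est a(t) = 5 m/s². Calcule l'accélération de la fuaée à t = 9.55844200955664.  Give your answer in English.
To solve this, we need to take 2 derivatives of our position equation x(t) = t^3 + t^2 + 4·t - 3. Taking d/dt of x(t), we find v(t) = 3·t^2 + 2·t + 4. The derivative of velocity gives acceleration: a(t) = 6·t + 2. From the given acceleration equation a(t) = 6·t + 2, we substitute t = 9.55844200955664 to get a = 59.3506520573398.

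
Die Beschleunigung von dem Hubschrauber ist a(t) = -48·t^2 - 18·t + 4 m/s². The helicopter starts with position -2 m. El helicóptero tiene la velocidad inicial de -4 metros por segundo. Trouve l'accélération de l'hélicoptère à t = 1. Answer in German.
Wir haben die Beschleunigung a(t) = -48·t^2 - 18·t + 4. Durch Einsetzen von t = 1: a(1) = -62.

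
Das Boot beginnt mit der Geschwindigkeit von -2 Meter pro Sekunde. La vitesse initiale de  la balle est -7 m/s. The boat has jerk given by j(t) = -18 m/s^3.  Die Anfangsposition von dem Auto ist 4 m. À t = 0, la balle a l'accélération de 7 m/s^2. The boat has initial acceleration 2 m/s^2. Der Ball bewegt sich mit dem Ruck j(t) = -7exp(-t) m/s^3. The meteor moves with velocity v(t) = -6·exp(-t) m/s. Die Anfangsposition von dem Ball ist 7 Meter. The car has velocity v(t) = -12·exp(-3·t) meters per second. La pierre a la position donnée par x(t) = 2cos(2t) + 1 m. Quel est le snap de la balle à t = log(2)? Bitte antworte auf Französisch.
Nous devons dériver notre équation du jerk j(t) = -7·exp(-t) 1 fois. En prenant d/dt de j(t), nous trouvons s(t) = 7·exp(-t). Nous avons le snap s(t) = 7·exp(-t). En substituant t = log(2): s(log(2)) = 7/2.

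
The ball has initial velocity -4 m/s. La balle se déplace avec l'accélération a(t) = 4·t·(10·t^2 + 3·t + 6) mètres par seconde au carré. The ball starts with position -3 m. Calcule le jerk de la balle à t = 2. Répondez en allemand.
Ausgehend von der Beschleunigung a(t) = 4·t·(10·t^2 + 3·t + 6), nehmen wir 1 Ableitung. Mit d/dt von a(t) finden wir j(t) = 40·t^2 + 4·t·(20·t + 3) + 12·t + 24. Wir haben den Ruck j(t) = 40·t^2 + 4·t·(20·t + 3) + 12·t + 24. Durch Einsetzen von t = 2: j(2) = 552.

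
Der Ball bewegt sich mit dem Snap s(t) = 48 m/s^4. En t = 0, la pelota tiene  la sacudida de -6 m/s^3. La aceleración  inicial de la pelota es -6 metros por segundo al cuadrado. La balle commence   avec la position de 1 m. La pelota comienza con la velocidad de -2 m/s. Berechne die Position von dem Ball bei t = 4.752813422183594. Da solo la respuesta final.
Bei t = 4.752813422183594, x = 836.911359817894.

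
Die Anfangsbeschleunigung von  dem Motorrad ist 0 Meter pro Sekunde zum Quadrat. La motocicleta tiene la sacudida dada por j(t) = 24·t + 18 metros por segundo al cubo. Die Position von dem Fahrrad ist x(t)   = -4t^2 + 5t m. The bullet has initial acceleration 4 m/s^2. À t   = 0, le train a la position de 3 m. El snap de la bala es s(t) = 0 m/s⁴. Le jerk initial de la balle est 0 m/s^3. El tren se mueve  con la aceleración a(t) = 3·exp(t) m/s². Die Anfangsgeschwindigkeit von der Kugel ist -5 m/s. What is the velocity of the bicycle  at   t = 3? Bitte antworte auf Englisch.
We must differentiate our position equation x(t) = -4·t^2 + 5·t 1 time. Differentiating position, we get velocity: v(t) = 5 - 8·t. From the given velocity equation v(t) = 5 - 8·t, we substitute t = 3 to get v = -19.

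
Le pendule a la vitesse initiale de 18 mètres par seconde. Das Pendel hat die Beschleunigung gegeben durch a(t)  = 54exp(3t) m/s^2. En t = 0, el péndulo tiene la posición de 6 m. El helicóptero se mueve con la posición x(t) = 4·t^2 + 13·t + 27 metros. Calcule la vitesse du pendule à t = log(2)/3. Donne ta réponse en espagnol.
Partiendo de la aceleración a(t) = 54·exp(3·t), tomamos 1 antiderivada. Integrando la aceleración y usando la condición inicial v(0) = 18, obtenemos v(t) = 18·exp(3·t). Usando v(t) = 18·exp(3·t) y sustituyendo t = log(2)/3, encontramos v = 36.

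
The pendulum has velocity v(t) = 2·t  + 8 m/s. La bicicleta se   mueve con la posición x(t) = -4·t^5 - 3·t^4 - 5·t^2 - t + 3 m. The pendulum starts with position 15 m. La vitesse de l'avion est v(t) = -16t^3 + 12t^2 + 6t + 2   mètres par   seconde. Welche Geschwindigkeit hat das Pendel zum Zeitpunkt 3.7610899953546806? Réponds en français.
De l'équation de la vitesse v(t) = 2·t + 8, nous substituons t = 3.7610899953546806 pour obtenir v = 15.5221799907094.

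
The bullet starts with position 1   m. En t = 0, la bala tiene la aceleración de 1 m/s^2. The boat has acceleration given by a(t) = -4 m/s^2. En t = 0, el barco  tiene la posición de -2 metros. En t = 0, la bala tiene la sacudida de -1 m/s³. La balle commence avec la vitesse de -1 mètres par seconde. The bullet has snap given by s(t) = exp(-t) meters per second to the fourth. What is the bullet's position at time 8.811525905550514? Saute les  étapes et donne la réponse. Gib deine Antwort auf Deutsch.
Bei t = 8.811525905550514, x = 0.000149005713733327.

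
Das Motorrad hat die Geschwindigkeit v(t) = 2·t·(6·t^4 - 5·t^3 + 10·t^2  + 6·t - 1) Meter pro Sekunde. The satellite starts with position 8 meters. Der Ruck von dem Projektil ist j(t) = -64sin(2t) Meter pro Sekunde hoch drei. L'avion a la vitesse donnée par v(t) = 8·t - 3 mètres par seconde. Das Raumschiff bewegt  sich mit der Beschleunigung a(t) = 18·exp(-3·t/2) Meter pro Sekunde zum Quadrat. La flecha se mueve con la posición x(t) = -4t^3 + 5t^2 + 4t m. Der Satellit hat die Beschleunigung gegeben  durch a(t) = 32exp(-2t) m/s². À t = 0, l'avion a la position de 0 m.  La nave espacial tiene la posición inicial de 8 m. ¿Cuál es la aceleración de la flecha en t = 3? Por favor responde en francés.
En partant de la position x(t) = -4·t^3 + 5·t^2 + 4·t, nous prenons 2 dérivées. La dérivée de la position donne la vitesse: v(t) = -12·t^2 + 10·t + 4. En prenant d/dt de v(t), nous trouvons a(t) = 10 - 24·t. De l'équation de l'accélération a(t) = 10 - 24·t, nous substituons t = 3 pour obtenir a = -62.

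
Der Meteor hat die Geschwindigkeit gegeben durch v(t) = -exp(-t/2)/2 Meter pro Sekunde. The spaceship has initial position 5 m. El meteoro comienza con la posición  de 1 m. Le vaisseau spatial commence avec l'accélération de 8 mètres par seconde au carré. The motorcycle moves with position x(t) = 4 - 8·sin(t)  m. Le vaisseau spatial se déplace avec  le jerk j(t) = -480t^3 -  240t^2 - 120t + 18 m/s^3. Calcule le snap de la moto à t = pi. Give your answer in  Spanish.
Para resolver esto, necesitamos tomar 4 derivadas de nuestra ecuación de la posición x(t) = 4 - 8·sin(t). Derivando la posición, obtenemos la velocidad: v(t) = -8·cos(t). Derivando la velocidad, obtenemos la aceleración: a(t) = 8·sin(t). Derivando la aceleración, obtenemos la sacudida: j(t) = 8·cos(t). Tomando d/dt de j(t), encontramos s(t) = -8·sin(t). De la ecuación del snap s(t) = -8·sin(t), sustituimos t = pi para obtener s = 0.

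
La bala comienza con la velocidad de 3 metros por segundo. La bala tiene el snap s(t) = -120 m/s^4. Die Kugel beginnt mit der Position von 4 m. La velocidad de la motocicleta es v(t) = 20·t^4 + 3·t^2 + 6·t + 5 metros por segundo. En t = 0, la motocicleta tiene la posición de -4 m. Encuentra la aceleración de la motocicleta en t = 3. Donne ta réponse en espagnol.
Debemos derivar nuestra ecuación de la velocidad v(t) = 20·t^4 + 3·t^2 + 6·t + 5 1 vez. Tomando d/dt de v(t), encontramos a(t) = 80·t^3 + 6·t + 6. Tenemos la aceleración a(t) = 80·t^3 + 6·t + 6. Sustituyendo t = 3: a(3) = 2184.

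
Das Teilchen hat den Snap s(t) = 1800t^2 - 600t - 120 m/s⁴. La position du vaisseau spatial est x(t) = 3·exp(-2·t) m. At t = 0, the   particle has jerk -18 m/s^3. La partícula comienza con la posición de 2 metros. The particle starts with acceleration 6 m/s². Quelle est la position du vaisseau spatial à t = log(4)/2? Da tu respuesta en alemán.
Mit x(t) = 3·exp(-2·t) und Einsetzen von t = log(4)/2, finden wir x = 3/4.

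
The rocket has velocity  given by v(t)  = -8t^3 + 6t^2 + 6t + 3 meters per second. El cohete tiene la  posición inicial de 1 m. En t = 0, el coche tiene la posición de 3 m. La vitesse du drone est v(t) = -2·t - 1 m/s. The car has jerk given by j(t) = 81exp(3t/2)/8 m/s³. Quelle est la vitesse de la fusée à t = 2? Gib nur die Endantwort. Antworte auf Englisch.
v(2) = -25.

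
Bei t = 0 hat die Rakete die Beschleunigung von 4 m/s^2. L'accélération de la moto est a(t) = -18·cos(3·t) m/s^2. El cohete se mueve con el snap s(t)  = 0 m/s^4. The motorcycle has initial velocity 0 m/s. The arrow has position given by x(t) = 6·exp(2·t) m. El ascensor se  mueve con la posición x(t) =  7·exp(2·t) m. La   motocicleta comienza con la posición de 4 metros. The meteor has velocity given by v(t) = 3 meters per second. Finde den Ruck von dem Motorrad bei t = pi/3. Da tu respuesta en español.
Para resolver esto, necesitamos tomar 1 derivada de nuestra ecuación de la aceleración a(t) = -18·cos(3·t). Tomando d/dt de a(t), encontramos j(t) = 54·sin(3·t). Usando j(t) = 54·sin(3·t) y sustituyendo t = pi/3, encontramos j = 0.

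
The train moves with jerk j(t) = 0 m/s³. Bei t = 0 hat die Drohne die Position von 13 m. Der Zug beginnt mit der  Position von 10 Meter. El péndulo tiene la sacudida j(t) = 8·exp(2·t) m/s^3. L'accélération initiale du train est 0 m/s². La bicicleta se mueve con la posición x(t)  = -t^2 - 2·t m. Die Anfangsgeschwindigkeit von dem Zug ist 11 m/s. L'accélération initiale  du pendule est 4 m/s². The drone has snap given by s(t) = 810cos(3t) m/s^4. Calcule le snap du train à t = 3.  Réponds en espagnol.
Para resolver esto, necesitamos tomar 1 derivada de nuestra ecuación de la sacudida j(t) = 0. Tomando d/dt de j(t), encontramos s(t) = 0. Tenemos el snap s(t) = 0. Sustituyendo t = 3: s(3) = 0.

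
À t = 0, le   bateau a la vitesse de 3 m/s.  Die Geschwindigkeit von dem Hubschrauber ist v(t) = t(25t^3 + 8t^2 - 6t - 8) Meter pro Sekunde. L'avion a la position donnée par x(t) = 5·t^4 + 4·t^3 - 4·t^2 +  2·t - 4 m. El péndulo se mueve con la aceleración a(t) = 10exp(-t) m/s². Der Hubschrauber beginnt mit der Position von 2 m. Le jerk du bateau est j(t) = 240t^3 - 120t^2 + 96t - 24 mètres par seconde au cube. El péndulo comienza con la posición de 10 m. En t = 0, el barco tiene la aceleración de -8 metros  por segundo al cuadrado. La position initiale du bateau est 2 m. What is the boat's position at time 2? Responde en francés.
Nous devons intégrer notre équation du jerk j(t) = 240·t^3 - 120·t^2 + 96·t - 24 3 fois. L'intégrale du jerk, avec a(0) = -8, donne l'accélération: a(t) = 60·t^4 - 40·t^3 + 48·t^2 - 24·t - 8. En prenant ∫a(t)dt et en appliquant v(0) = 3, nous trouvons v(t) = 12·t^5 - 10·t^4 + 16·t^3 - 12·t^2 - 8·t + 3. La primitive de la vitesse, avec x(0) = 2, donne la position: x(t) = 2·t^6 - 2·t^5 + 4·t^4 - 4·t^3 - 4·t^2 + 3·t + 2. Nous avons la position x(t) = 2·t^6 - 2·t^5 + 4·t^4 - 4·t^3 - 4·t^2 + 3·t + 2. En substituant t = 2: x(2) = 88.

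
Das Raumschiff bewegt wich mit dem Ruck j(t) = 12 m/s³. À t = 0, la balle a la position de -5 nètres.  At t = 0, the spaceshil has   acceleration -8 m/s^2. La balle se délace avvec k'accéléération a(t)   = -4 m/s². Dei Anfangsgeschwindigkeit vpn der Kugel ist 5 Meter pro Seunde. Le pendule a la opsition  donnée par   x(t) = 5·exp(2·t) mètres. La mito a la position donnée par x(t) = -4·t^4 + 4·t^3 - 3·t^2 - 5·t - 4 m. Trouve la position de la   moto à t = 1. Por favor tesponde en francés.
En utilisant x(t) = -4·t^4 + 4·t^3 - 3·t^2 - 5·t - 4 et en substituant t = 1, nous trouvons x = -12.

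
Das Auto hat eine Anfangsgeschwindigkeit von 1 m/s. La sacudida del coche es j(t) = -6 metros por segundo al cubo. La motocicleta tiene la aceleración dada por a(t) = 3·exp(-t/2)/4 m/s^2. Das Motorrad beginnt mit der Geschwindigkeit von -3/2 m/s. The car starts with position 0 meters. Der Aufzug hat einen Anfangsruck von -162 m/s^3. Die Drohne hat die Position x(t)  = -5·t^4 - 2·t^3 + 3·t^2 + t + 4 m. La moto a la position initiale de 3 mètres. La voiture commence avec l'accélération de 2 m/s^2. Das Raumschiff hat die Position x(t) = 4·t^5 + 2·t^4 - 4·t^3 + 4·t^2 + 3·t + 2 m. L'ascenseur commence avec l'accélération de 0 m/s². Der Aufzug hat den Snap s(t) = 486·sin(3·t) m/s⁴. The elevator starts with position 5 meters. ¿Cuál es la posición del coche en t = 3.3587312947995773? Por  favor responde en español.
Debemos encontrar la antiderivada de nuestra ecuación de la sacudida j(t) = -6 3 veces. Integrando la sacudida y usando la condición inicial a(0) = 2, obtenemos a(t) = 2 - 6·t. Integrando la aceleración y usando la condición inicial v(0) = 1, obtenemos v(t) = -3·t^2 + 2·t + 1. Tomando ∫v(t)dt y aplicando x(0) = 0, encontramos x(t) = -t^3 + t^2 + t. Tenemos la posición x(t) = -t^3 + t^2 + t. Sustituyendo t = 3.3587312947995773: x(3.3587312947995773) = -23.2502954946981.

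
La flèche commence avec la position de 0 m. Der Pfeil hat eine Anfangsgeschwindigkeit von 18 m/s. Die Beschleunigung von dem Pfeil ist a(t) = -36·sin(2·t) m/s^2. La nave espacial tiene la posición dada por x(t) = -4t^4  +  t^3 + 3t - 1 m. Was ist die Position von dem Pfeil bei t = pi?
Ausgehend von der Beschleunigung a(t) = -36·sin(2·t), nehmen wir 2 Integrale. Durch Integration von der Beschleunigung und Verwendung der Anfangsbedingung v(0) = 18, erhalten wir v(t) = 18·cos(2·t). Die Stammfunktion von der Geschwindigkeit ist die Position. Mit x(0) = 0 erhalten wir x(t) = 9·sin(2·t). Wir haben die Position x(t) = 9·sin(2·t). Durch Einsetzen von t = pi: x(pi) = 0.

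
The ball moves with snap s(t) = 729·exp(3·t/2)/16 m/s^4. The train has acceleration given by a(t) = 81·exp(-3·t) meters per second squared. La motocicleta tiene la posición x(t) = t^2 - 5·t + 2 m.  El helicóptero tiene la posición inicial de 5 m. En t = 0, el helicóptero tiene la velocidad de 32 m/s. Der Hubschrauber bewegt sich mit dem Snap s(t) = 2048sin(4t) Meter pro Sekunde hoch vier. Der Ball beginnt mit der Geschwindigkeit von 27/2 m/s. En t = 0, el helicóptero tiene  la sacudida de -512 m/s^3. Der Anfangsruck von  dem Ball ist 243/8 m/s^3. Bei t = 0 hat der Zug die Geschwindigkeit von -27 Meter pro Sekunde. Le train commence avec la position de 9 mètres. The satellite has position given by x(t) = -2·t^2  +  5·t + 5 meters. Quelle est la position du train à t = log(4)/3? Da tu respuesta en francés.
En partant de l'accélération a(t) = 81·exp(-3·t), nous prenons 2 intégrales. La primitive de l'accélération est la vitesse. En utilisant v(0) = -27, nous obtenons v(t) = -27·exp(-3·t). En intégrant la vitesse et en utilisant la condition initiale x(0) = 9, nous obtenons x(t) = 9·exp(-3·t). Nous avons la position x(t) = 9·exp(-3·t). En substituant t = log(4)/3: x(log(4)/3) = 9/4.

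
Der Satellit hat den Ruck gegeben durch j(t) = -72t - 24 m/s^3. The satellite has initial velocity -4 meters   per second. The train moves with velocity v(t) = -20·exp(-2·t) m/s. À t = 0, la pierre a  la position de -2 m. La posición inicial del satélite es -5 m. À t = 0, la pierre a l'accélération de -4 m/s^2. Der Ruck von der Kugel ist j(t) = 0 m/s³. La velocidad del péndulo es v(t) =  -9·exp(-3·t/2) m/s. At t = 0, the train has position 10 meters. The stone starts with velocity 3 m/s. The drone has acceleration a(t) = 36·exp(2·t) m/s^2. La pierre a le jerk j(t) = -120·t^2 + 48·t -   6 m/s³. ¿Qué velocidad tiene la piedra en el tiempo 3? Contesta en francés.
En partant du jerk j(t) = -120·t^2 + 48·t - 6, nous prenons 2 intégrales. En prenant ∫j(t)dt et en appliquant a(0) = -4, nous trouvons a(t) = -40·t^3 + 24·t^2 - 6·t - 4. En prenant ∫a(t)dt et en appliquant v(0) = 3, nous trouvons v(t) = -10·t^4 + 8·t^3 - 3·t^2 - 4·t + 3. De l'équation de la vitesse v(t) = -10·t^4 + 8·t^3 - 3·t^2 - 4·t + 3, nous substituons t = 3 pour obtenir v = -630.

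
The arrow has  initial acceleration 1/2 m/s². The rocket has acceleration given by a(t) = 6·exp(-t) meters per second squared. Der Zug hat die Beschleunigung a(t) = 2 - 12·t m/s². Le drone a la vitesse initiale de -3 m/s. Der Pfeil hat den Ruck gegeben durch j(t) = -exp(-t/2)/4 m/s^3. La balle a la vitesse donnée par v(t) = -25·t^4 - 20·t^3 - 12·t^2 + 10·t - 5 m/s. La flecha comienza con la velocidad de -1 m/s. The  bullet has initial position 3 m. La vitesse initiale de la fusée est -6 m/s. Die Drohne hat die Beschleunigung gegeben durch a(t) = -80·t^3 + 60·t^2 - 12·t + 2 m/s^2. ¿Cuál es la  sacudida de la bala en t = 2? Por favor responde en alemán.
Ausgehend von der Geschwindigkeit v(t) = -25·t^4 - 20·t^3 - 12·t^2 + 10·t - 5, nehmen wir 2 Ableitungen. Mit d/dt von v(t) finden wir a(t) = -100·t^3 - 60·t^2 - 24·t + 10. Mit d/dt von a(t) finden wir j(t) = -300·t^2 - 120·t - 24. Aus der Gleichung für den Ruck j(t) = -300·t^2 - 120·t - 24, setzen wir t = 2 ein und erhalten j = -1464.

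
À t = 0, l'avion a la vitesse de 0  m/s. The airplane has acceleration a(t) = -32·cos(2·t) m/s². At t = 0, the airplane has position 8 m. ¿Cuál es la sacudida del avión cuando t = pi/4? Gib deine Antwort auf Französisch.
Pour résoudre ceci, nous devons prendre 1 dérivée de notre équation de l'accélération a(t) = -32·cos(2·t). En dérivant l'accélération, nous obtenons le jerk: j(t) = 64·sin(2·t). En utilisant j(t) = 64·sin(2·t) et en substituant t = pi/4, nous trouvons j = 64.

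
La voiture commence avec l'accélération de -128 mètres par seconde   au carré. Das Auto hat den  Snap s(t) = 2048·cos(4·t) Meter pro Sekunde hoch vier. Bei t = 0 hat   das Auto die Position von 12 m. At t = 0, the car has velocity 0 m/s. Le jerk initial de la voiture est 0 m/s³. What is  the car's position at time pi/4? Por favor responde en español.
Partiendo del snap s(t) = 2048·cos(4·t), tomamos 4 integrales. La integral del snap es la sacudida. Usando j(0) = 0, obtenemos j(t) = 512·sin(4·t). La integral de la sacudida, con a(0) = -128, da la aceleración: a(t) = -128·cos(4·t). Integrando la aceleración y usando la condición inicial v(0) = 0, obtenemos v(t) = -32·sin(4·t). Integrando la velocidad y usando la condición inicial x(0) = 12, obtenemos x(t) = 8·cos(4·t) + 4. De la ecuación de la posición x(t) = 8·cos(4·t) + 4, sustituimos t = pi/4 para obtener x = -4.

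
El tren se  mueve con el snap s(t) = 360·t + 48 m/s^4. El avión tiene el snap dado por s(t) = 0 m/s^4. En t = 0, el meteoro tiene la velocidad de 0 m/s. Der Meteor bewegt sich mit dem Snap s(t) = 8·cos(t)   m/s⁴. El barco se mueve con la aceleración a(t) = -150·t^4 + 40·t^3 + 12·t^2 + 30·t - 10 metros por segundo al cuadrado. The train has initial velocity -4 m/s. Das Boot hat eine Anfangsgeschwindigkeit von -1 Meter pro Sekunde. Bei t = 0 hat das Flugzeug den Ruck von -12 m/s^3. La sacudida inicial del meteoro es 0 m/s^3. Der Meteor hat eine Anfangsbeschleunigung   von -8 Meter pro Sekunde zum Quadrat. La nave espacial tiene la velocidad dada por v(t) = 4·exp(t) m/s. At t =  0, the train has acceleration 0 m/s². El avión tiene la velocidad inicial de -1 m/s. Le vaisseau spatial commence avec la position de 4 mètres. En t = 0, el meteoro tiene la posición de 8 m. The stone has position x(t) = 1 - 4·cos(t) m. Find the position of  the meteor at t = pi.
To solve this, we need to take 4 antiderivatives of our snap equation s(t) = 8·cos(t). The integral of snap, with j(0) = 0, gives jerk: j(t) = 8·sin(t). The integral of jerk is acceleration. Using a(0) = -8, we get a(t) = -8·cos(t). Taking ∫a(t)dt and applying v(0) = 0, we find v(t) = -8·sin(t). Taking ∫v(t)dt and applying x(0) = 8, we find x(t) = 8·cos(t). We have position x(t) = 8·cos(t). Substituting t = pi: x(pi) = -8.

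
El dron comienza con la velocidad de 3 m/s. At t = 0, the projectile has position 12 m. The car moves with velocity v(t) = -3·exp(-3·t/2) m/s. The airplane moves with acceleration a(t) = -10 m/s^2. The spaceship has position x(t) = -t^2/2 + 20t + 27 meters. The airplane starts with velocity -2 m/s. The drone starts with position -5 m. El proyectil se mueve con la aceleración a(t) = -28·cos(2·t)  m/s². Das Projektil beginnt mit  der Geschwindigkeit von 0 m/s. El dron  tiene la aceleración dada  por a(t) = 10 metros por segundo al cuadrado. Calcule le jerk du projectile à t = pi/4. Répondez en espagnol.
Debemos derivar nuestra ecuación de la aceleración a(t) = -28·cos(2·t) 1 vez. Derivando la aceleración, obtenemos la sacudida: j(t) = 56·sin(2·t). Usando j(t) = 56·sin(2·t) y sustituyendo t = pi/4, encontramos j = 56.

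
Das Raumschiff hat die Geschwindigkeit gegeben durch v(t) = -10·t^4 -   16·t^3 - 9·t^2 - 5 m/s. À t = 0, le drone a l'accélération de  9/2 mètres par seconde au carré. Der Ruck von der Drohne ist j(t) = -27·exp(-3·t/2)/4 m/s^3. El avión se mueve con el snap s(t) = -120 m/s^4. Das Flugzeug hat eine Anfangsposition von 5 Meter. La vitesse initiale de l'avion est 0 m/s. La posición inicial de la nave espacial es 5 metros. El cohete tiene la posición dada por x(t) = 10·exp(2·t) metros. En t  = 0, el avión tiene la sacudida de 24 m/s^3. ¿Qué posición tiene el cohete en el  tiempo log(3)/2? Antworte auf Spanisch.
Tenemos la posición x(t) = 10·exp(2·t). Sustituyendo t = log(3)/2: x(log(3)/2) = 30.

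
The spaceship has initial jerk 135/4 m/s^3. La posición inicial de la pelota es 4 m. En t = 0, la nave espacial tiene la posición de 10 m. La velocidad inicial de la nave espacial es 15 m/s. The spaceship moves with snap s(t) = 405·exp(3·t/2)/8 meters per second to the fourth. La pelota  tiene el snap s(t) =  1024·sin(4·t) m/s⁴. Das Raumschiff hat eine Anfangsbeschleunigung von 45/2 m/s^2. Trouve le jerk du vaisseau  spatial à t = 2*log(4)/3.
Nous devons trouver l'intégrale de notre équation du snap s(t) = 405·exp(3·t/2)/8 1 fois. En intégrant le snap et en utilisant la condition initiale j(0) = 135/4, nous obtenons j(t) = 135·exp(3·t/2)/4. En utilisant j(t) = 135·exp(3·t/2)/4 et en substituant t = 2*log(4)/3, nous trouvons j = 135.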